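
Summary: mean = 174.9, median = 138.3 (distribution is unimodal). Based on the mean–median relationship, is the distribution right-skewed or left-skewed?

mean − median = 174.9 − 138.3 = 36.6
mean > median ⇒ the longer tail is on the right ⇒ right-skewed (positively skewed).

right-skewed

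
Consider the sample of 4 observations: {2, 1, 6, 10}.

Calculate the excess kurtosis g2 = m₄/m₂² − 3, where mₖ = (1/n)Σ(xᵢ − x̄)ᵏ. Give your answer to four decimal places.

-1.4204

x̄ = 4.7500
Σ(xᵢ − x̄)² = 50.7500 ⇒ m₂ = 12.68750
Σ(xᵢ − x̄)⁴ = 1017.0781 ⇒ m₄ = 254.26953
m₂² = 160.97266
g2 = m₄/m₂² − 3 = 1.57958 − 3 ≈ -1.4204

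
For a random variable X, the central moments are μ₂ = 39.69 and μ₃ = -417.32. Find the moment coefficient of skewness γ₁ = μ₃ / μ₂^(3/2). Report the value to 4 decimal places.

-1.6690

σ = √μ₂ = √39.69 = 6.30000
σ³ = μ₂^(3/2) = 250.04700
γ₁ = μ₃/σ³ = -417.32 / 250.04700 ≈ -1.6690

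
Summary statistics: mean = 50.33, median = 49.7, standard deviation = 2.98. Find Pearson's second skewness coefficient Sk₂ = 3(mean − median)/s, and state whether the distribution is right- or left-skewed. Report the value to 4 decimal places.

0.6342, right-skewed

Sk₂ = 3(50.33 − 49.7) / 2.98 = 3 × 0.6300 / 2.98
    = 1.8900 / 2.98 ≈ 0.6342
Sk₂ > 0 ⇒ mean > median ⇒ right-skewed (positive skew).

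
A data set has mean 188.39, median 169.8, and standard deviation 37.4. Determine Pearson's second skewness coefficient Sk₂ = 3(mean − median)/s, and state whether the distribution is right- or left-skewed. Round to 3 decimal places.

1.491, right-skewed

Sk₂ = 3(188.39 − 169.8) / 37.4 = 3 × 18.5900 / 37.4
    = 55.7700 / 37.4 ≈ 1.491
Sk₂ > 0 ⇒ mean > median ⇒ right-skewed (positive skew).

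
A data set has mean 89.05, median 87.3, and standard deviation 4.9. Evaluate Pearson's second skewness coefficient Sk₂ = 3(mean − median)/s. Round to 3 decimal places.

Sk₂ = 3(89.05 − 87.3) / 4.9 = 3 × 1.7500 / 4.9
    = 5.2500 / 4.9 ≈ 1.071

1.071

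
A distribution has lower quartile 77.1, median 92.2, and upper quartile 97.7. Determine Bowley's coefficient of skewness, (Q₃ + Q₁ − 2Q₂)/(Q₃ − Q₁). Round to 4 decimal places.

numerator: Q₃ + Q₁ − 2Q₂ = 97.7 + 77.1 − 2×92.2 = -9.6000
denominator: Q₃ − Q₁ = 97.7 − 77.1 = 20.6000
Bowley skewness = -9.6000 / 20.6000 ≈ -0.4660

-0.4660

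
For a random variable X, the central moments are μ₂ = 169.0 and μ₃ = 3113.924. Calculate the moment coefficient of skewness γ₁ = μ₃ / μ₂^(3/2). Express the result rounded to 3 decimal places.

σ = √μ₂ = √169.0 = 13.00000
σ³ = μ₂^(3/2) = 2197.00000
γ₁ = μ₃/σ³ = 3113.924 / 2197.00000 ≈ 1.417

1.417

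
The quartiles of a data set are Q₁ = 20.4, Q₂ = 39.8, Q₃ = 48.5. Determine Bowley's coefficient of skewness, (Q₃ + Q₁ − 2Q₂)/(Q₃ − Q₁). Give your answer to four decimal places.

-0.3808

numerator: Q₃ + Q₁ − 2Q₂ = 48.5 + 20.4 − 2×39.8 = -10.7000
denominator: Q₃ − Q₁ = 48.5 − 20.4 = 28.1000
Bowley skewness = -10.7000 / 28.1000 ≈ -0.3808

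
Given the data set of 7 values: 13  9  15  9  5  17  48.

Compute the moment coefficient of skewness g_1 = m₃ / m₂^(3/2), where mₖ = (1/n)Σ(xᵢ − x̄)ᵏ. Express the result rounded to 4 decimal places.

x̄ = (13 + 9 + 15 + 9 + 5 + 17 + 48) / 7 = 16.5714
deviations (xᵢ − x̄): -3.5714, -7.5714, -1.5714, -7.5714, -11.5714, 0.4286, 31.4286
Σ(xᵢ − x̄)² = 1251.7143 ⇒ m₂ = 1251.7143/7 = 178.81633
Σ(xᵢ − x̄)³ = 28576.8980 ⇒ m₃ = 28576.8980/7 = 4082.41399
m₂^(3/2) = 178.81633^(1.5) = 2391.17165
g_1 = m₃ / m₂^(3/2) = 4082.41399 / 2391.17165 ≈ 1.7073

1.7073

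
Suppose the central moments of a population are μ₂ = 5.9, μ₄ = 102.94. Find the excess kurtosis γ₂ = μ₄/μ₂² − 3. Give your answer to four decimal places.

-0.0428

μ₂² = 5.9² = 34.81000
μ₄/μ₂² = 102.94 / 34.81000 = 2.95720
γ₂ = 2.95720 − 3 ≈ -0.0428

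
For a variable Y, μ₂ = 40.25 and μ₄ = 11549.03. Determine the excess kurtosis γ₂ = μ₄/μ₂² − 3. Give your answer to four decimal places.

4.1288

μ₂² = 40.25² = 1620.06250
μ₄/μ₂² = 11549.03 / 1620.06250 = 7.12876
γ₂ = 7.12876 − 3 ≈ 4.1288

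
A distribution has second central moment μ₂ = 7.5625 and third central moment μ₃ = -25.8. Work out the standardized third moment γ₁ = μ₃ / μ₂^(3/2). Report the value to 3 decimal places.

-1.241

σ = √μ₂ = √7.5625 = 2.75000
σ³ = μ₂^(3/2) = 20.79688
γ₁ = μ₃/σ³ = -25.8 / 20.79688 ≈ -1.241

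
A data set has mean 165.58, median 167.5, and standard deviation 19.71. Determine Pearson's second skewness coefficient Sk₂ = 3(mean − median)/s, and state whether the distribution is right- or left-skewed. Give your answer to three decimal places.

-0.292, left-skewed

Sk₂ = 3(165.58 − 167.5) / 19.71 = 3 × -1.9200 / 19.71
    = -5.7600 / 19.71 ≈ -0.292
Sk₂ < 0 ⇒ mean < median ⇒ left-skewed (negative skew).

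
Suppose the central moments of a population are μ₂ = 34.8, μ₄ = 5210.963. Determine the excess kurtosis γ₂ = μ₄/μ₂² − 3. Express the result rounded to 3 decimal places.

1.303

μ₂² = 34.8² = 1211.04000
μ₄/μ₂² = 5210.963 / 1211.04000 = 4.30288
γ₂ = 4.30288 − 3 ≈ 1.303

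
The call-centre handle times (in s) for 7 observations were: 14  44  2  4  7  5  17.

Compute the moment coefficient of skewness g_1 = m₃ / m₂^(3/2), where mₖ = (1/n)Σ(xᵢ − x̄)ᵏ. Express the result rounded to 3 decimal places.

1.501

x̄ = (14 + 44 + 2 + 4 + 7 + 5 + 17) / 7 = 13.2857
deviations (xᵢ − x̄): 0.7143, 30.7143, -11.2857, -9.2857, -6.2857, -8.2857, 3.7143
Σ(xᵢ − x̄)² = 1279.4286 ⇒ m₂ = 1279.4286/7 = 182.77551
Σ(xᵢ − x̄)³ = 25971.1837 ⇒ m₃ = 25971.1837/7 = 3710.16910
m₂^(3/2) = 182.77551^(1.5) = 2471.02425
g_1 = m₃ / m₂^(3/2) = 3710.16910 / 2471.02425 ≈ 1.501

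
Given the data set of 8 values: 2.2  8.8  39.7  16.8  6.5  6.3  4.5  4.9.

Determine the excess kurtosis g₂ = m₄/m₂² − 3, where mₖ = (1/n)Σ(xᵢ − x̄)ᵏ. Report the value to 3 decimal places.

1.767

x̄ = 11.2125
Σ(xᵢ − x̄)² = 1061.0488 ⇒ m₂ = 132.63109
Σ(xᵢ − x̄)⁴ = 670893.0591 ⇒ m₄ = 83861.63239
m₂² = 17591.00703
g₂ = m₄/m₂² − 3 = 4.76730 − 3 ≈ 1.767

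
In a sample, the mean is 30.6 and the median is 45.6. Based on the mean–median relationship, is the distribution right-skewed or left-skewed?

left-skewed

mean − median = 30.6 − 45.6 = -15.0
mean < median ⇒ the longer tail is on the left ⇒ left-skewed (negatively skewed).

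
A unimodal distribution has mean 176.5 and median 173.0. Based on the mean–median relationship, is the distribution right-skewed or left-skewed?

mean − median = 176.5 − 173.0 = 3.5
mean > median ⇒ the longer tail is on the right ⇒ right-skewed (positively skewed).

right-skewed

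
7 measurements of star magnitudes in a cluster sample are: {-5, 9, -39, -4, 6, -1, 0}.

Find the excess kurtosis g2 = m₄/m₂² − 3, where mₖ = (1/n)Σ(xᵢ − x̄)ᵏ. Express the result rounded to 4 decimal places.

1.3025

x̄ = -4.8571
Σ(xᵢ − x̄)² = 1514.8571 ⇒ m₂ = 216.40816
Σ(xᵢ − x̄)⁴ = 1410482.7872 ⇒ m₄ = 201497.54102
m₂² = 46832.49313
g2 = m₄/m₂² − 3 = 4.30252 − 3 ≈ 1.3025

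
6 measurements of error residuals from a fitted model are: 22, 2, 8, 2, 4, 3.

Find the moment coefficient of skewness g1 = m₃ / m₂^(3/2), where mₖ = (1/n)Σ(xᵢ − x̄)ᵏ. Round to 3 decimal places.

1.495

x̄ = (22 + 2 + 8 + 2 + 4 + 3) / 6 = 6.8333
deviations (xᵢ − x̄): 15.1667, -4.8333, 1.1667, -4.8333, -2.8333, -3.8333
Σ(xᵢ − x̄)² = 300.8333 ⇒ m₂ = 300.8333/6 = 50.13889
Σ(xᵢ − x̄)³ = 3185.4444 ⇒ m₃ = 3185.4444/6 = 530.90741
m₂^(3/2) = 50.13889^(1.5) = 355.02755
g1 = m₃ / m₂^(3/2) = 530.90741 / 355.02755 ≈ 1.495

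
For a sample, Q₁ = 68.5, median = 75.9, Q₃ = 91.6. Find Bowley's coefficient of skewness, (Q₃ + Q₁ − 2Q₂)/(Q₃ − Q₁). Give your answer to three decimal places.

numerator: Q₃ + Q₁ − 2Q₂ = 91.6 + 68.5 − 2×75.9 = 8.3000
denominator: Q₃ − Q₁ = 91.6 − 68.5 = 23.1000
Bowley skewness = 8.3000 / 23.1000 ≈ 0.359

0.359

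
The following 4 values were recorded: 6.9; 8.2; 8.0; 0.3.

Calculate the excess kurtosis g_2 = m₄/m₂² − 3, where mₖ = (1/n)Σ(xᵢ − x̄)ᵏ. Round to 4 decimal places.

-0.7336

x̄ = 5.8500
Σ(xᵢ − x̄)² = 42.0500 ⇒ m₂ = 10.51250
Σ(xᵢ − x̄)⁴ = 1001.8750 ⇒ m₄ = 250.46876
m₂² = 110.51266
g_2 = m₄/m₂² − 3 = 2.26643 − 3 ≈ -0.7336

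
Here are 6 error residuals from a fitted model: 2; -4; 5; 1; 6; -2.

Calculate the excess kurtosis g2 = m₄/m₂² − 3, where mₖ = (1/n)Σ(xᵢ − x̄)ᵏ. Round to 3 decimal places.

x̄ = 1.3333
Σ(xᵢ − x̄)² = 75.3333 ⇒ m₂ = 12.55556
Σ(xᵢ − x̄)⁴ = 1587.7778 ⇒ m₄ = 264.62963
m₂² = 157.64198
g2 = m₄/m₂² − 3 = 1.67867 − 3 ≈ -1.321

-1.321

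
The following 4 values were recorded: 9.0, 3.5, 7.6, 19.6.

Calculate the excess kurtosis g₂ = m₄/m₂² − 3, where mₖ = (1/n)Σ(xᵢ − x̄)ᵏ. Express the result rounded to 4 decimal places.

x̄ = 9.9250
Σ(xᵢ − x̄)² = 141.1475 ⇒ m₂ = 35.28688
Σ(xᵢ − x̄)⁴ = 10496.0559 ⇒ m₄ = 2624.01398
m₂² = 1245.16355
g₂ = m₄/m₂² − 3 = 2.10736 − 3 ≈ -0.8926

-0.8926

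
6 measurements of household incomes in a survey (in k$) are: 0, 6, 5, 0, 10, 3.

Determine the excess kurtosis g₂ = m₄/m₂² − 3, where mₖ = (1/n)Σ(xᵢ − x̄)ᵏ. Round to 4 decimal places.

-0.9993

x̄ = 4.0000
Σ(xᵢ − x̄)² = 74.0000 ⇒ m₂ = 12.33333
Σ(xᵢ − x̄)⁴ = 1826.0000 ⇒ m₄ = 304.33333
m₂² = 152.11111
g₂ = m₄/m₂² − 3 = 2.00073 − 3 ≈ -0.9993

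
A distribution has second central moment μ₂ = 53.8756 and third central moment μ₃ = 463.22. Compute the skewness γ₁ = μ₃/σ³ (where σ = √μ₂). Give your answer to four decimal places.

σ = √μ₂ = √53.8756 = 7.34000
σ³ = μ₂^(3/2) = 395.44690
γ₁ = μ₃/σ³ = 463.22 / 395.44690 ≈ 1.1714

1.1714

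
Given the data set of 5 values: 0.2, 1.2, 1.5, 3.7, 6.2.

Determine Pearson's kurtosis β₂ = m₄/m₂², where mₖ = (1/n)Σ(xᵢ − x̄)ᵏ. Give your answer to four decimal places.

x̄ = 2.5600
Σ(xᵢ − x̄)² = 23.0920 ⇒ m₂ = 4.61840
Σ(xᵢ − x̄)⁴ = 212.9448 ⇒ m₄ = 42.58896
m₂² = 21.32962
β₂ = m₄/m₂² = 42.58896 / 21.32962 ≈ 1.9967

1.9967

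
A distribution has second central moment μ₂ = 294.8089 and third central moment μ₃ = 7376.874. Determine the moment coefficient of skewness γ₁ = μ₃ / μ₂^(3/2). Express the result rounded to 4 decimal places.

σ = √μ₂ = √294.8089 = 17.17000
σ³ = μ₂^(3/2) = 5061.86881
γ₁ = μ₃/σ³ = 7376.874 / 5061.86881 ≈ 1.4573

1.4573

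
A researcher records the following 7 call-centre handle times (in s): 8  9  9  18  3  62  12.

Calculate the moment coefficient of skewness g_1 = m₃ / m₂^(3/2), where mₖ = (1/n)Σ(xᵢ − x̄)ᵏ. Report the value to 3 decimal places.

x̄ = (8 + 9 + 9 + 18 + 3 + 62 + 12) / 7 = 17.2857
deviations (xᵢ − x̄): -9.2857, -8.2857, -8.2857, 0.7143, -14.2857, 44.7143, -5.2857
Σ(xᵢ − x̄)² = 2455.4286 ⇒ m₂ = 2455.4286/7 = 350.77551
Σ(xᵢ − x̄)³ = 84399.1837 ⇒ m₃ = 84399.1837/7 = 12057.02624
m₂^(3/2) = 350.77551^(1.5) = 6569.67518
g_1 = m₃ / m₂^(3/2) = 12057.02624 / 6569.67518 ≈ 1.835

1.835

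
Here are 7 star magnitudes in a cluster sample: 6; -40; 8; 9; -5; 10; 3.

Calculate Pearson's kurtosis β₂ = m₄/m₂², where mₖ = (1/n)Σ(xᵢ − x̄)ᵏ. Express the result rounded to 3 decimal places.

x̄ = -1.2857
Σ(xᵢ − x̄)² = 1903.4286 ⇒ m₂ = 271.91837
Σ(xᵢ − x̄)⁴ = 2284584.4315 ⇒ m₄ = 326369.20450
m₂² = 73939.59850
β₂ = m₄/m₂² = 326369.20450 / 73939.59850 ≈ 4.414

4.414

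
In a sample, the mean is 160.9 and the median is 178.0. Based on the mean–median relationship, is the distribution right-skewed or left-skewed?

mean − median = 160.9 − 178.0 = -17.1
mean < median ⇒ the longer tail is on the left ⇒ left-skewed (negatively skewed).

left-skewed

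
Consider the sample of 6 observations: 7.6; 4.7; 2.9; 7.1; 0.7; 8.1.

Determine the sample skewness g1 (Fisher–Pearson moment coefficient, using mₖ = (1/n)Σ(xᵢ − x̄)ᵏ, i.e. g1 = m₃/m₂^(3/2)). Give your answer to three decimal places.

-0.478

x̄ = (7.6 + 4.7 + 2.9 + 7.1 + 0.7 + 8.1) / 6 = 5.1833
deviations (xᵢ − x̄): 2.4167, -0.4833, -2.2833, 1.9167, -4.4833, 2.9167
Σ(xᵢ − x̄)² = 43.5683 ⇒ m₂ = 43.5683/6 = 7.26139
Σ(xᵢ − x̄)³ = -56.1666 ⇒ m₃ = -56.1666/6 = -9.36109
m₂^(3/2) = 7.26139^(1.5) = 19.56724
g1 = m₃ / m₂^(3/2) = -9.36109 / 19.56724 ≈ -0.478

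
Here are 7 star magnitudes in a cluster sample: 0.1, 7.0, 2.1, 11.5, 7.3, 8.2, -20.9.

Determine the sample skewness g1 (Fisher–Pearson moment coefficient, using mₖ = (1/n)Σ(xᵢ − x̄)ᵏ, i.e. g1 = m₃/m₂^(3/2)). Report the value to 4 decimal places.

x̄ = (0.1 + 7.0 + 2.1 + 11.5 + 7.3 + 8.2 - 20.9) / 7 = 2.1857
deviations (xᵢ − x̄): -2.0857, 4.8143, -0.0857, 9.3143, 5.1143, 6.0143, -23.0857
Σ(xᵢ − x̄)² = 709.5686 ⇒ m₂ = 709.5686/7 = 101.36694
Σ(xᵢ − x̄)³ = -11041.6429 ⇒ m₃ = -11041.6429/7 = -1577.37756
m₂^(3/2) = 101.36694^(1.5) = 1020.57399
g1 = m₃ / m₂^(3/2) = -1577.37756 / 1020.57399 ≈ -1.5456

-1.5456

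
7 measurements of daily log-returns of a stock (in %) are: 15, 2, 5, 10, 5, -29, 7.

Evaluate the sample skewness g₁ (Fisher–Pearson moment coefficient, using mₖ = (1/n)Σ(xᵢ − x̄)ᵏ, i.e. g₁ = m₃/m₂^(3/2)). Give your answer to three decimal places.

-1.669

x̄ = (15 + 2 + 5 + 10 + 5 - 29 + 7) / 7 = 2.1429
deviations (xᵢ − x̄): 12.8571, -0.1429, 2.8571, 7.8571, 2.8571, -31.1429, 4.8571
Σ(xᵢ − x̄)² = 1236.8571 ⇒ m₂ = 1236.8571/7 = 176.69388
Σ(xᵢ − x̄)³ = -27433.1020 ⇒ m₃ = -27433.1020/7 = -3919.01458
m₂^(3/2) = 176.69388^(1.5) = 2348.72544
g₁ = m₃ / m₂^(3/2) = -3919.01458 / 2348.72544 ≈ -1.669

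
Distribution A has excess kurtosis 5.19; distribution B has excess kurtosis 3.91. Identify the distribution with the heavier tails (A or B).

Higher excess kurtosis ⇒ heavier tails relative to the normal distribution.
5.19 vs 3.91: the larger is 5.19, so A has heavier tails.

A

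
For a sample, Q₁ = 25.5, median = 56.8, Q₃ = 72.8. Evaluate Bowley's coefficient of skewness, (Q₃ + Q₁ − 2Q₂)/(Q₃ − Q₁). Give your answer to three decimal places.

-0.323

numerator: Q₃ + Q₁ − 2Q₂ = 72.8 + 25.5 − 2×56.8 = -15.3000
denominator: Q₃ − Q₁ = 72.8 − 25.5 = 47.3000
Bowley skewness = -15.3000 / 47.3000 ≈ -0.323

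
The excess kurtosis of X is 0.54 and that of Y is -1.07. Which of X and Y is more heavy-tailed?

Higher excess kurtosis ⇒ heavier tails relative to the normal distribution.
0.54 vs -1.07: the larger is 0.54, so X has heavier tails. (X is leptokurtic — heavier-than-normal tails; the other is platykurtic.)

X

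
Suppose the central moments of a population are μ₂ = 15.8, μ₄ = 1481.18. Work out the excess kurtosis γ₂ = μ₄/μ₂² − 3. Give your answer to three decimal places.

2.933

μ₂² = 15.8² = 249.64000
μ₄/μ₂² = 1481.18 / 249.64000 = 5.93326
γ₂ = 5.93326 − 3 ≈ 2.933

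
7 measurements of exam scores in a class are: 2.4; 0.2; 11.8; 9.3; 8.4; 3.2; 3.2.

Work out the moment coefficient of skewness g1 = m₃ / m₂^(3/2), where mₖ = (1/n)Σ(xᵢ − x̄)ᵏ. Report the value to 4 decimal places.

x̄ = (2.4 + 0.2 + 11.8 + 9.3 + 8.4 + 3.2 + 3.2) / 7 = 5.5000
deviations (xᵢ − x̄): -3.1000, -5.3000, 6.3000, 3.8000, 2.9000, -2.3000, -2.3000
Σ(xᵢ − x̄)² = 110.8200 ⇒ m₂ = 110.8200/7 = 15.83143
Σ(xᵢ − x̄)³ = 126.3060 ⇒ m₃ = 126.3060/7 = 18.04371
m₂^(3/2) = 15.83143^(1.5) = 62.99124
g1 = m₃ / m₂^(3/2) = 18.04371 / 62.99124 ≈ 0.2864

0.2864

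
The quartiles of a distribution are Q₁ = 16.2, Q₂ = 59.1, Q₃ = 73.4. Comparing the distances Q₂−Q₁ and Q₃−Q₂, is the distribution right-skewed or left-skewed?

left-skewed

Q₂ − Q₁ = 42.9;  Q₃ − Q₂ = 14.3
Q₂ − Q₁ > Q₃ − Q₂ ⇒ the lower half is more spread out ⇒ left-skewed.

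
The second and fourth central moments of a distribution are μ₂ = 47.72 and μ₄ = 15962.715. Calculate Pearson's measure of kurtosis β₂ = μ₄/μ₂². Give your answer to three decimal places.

7.010

μ₂² = 47.72² = 2277.19840
μ₄/μ₂² = 15962.715 / 2277.19840 = 7.00980
β₂ ≈ 7.010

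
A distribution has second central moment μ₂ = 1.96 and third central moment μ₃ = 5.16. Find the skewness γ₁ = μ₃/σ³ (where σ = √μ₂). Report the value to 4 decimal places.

σ = √μ₂ = √1.96 = 1.40000
σ³ = μ₂^(3/2) = 2.74400
γ₁ = μ₃/σ³ = 5.16 / 2.74400 ≈ 1.8805

1.8805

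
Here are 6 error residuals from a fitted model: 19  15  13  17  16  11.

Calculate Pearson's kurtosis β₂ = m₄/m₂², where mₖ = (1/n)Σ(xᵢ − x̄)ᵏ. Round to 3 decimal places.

x̄ = 15.1667
Σ(xᵢ − x̄)² = 40.8333 ⇒ m₂ = 6.80556
Σ(xᵢ − x̄)⁴ = 551.1528 ⇒ m₄ = 91.85880
m₂² = 46.31559
β₂ = m₄/m₂² = 91.85880 / 46.31559 ≈ 1.983

1.983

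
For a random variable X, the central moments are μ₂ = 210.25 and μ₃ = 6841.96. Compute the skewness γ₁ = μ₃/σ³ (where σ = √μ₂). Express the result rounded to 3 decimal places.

σ = √μ₂ = √210.25 = 14.50000
σ³ = μ₂^(3/2) = 3048.62500
γ₁ = μ₃/σ³ = 6841.96 / 3048.62500 ≈ 2.244

2.244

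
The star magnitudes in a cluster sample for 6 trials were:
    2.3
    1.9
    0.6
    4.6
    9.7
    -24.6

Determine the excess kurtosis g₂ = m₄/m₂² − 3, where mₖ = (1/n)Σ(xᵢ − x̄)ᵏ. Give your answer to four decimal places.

0.7527

x̄ = -0.9167
Σ(xᵢ − x̄)² = 724.6283 ⇒ m₂ = 120.77139
Σ(xᵢ − x̄)⁴ = 328414.9771 ⇒ m₄ = 54735.82952
m₂² = 14585.72837
g₂ = m₄/m₂² − 3 = 3.75270 − 3 ≈ 0.7527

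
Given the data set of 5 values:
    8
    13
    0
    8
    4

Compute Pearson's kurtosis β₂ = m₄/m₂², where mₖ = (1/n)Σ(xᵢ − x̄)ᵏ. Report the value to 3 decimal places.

2.002

x̄ = 6.6000
Σ(xᵢ − x̄)² = 95.2000 ⇒ m₂ = 19.04000
Σ(xᵢ − x̄)⁴ = 3628.5760 ⇒ m₄ = 725.71520
m₂² = 362.52160
β₂ = m₄/m₂² = 725.71520 / 362.52160 ≈ 2.002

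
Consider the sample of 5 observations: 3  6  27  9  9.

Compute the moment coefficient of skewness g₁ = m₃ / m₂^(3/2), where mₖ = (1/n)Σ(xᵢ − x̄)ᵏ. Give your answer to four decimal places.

1.2332

x̄ = (3 + 6 + 27 + 9 + 9) / 5 = 10.8000
deviations (xᵢ − x̄): -7.8000, -4.8000, 16.2000, -1.8000, -1.8000
Σ(xᵢ − x̄)² = 352.8000 ⇒ m₂ = 352.8000/5 = 70.56000
Σ(xᵢ − x̄)³ = 3654.7200 ⇒ m₃ = 3654.7200/5 = 730.94400
m₂^(3/2) = 70.56000^(1.5) = 592.70400
g₁ = m₃ / m₂^(3/2) = 730.94400 / 592.70400 ≈ 1.2332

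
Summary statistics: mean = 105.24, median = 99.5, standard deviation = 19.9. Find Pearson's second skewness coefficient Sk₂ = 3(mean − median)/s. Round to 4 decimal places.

Sk₂ = 3(105.24 − 99.5) / 19.9 = 3 × 5.7400 / 19.9
    = 17.2200 / 19.9 ≈ 0.8653

0.8653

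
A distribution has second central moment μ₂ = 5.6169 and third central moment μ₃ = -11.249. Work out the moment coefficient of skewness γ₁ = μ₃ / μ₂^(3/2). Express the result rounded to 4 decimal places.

σ = √μ₂ = √5.6169 = 2.37000
σ³ = μ₂^(3/2) = 13.31205
γ₁ = μ₃/σ³ = -11.249 / 13.31205 ≈ -0.8450

-0.8450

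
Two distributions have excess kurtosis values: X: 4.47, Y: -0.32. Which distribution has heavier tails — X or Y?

X

Higher excess kurtosis ⇒ heavier tails relative to the normal distribution.
4.47 vs -0.32: the larger is 4.47, so X has heavier tails. (X is leptokurtic — heavier-than-normal tails; the other is platykurtic.)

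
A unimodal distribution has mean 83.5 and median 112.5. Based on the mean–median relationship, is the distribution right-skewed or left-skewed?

mean − median = 83.5 − 112.5 = -29.0
mean < median ⇒ the longer tail is on the left ⇒ left-skewed (negatively skewed).

left-skewed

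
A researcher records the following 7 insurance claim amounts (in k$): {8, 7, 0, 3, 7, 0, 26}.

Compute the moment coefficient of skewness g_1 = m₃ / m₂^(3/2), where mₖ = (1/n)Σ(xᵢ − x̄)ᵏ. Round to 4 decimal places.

1.4554

x̄ = (8 + 7 + 0 + 3 + 7 + 0 + 26) / 7 = 7.2857
deviations (xᵢ − x̄): 0.7143, -0.2857, -7.2857, -4.2857, -0.2857, -7.2857, 18.7143
Σ(xᵢ − x̄)² = 475.4286 ⇒ m₂ = 475.4286/7 = 67.91837
Σ(xᵢ − x̄)³ = 5702.3265 ⇒ m₃ = 5702.3265/7 = 814.61808
m₂^(3/2) = 67.91837^(1.5) = 559.73293
g_1 = m₃ / m₂^(3/2) = 814.61808 / 559.73293 ≈ 1.4554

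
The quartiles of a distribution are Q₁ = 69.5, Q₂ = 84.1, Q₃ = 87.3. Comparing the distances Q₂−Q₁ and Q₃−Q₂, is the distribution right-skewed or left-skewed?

left-skewed

Q₂ − Q₁ = 14.6;  Q₃ − Q₂ = 3.2
Q₂ − Q₁ > Q₃ − Q₂ ⇒ the lower half is more spread out ⇒ left-skewed.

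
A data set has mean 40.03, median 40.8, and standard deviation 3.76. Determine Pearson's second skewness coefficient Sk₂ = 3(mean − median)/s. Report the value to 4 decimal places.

Sk₂ = 3(40.03 − 40.8) / 3.76 = 3 × -0.7700 / 3.76
    = -2.3100 / 3.76 ≈ -0.6144

-0.6144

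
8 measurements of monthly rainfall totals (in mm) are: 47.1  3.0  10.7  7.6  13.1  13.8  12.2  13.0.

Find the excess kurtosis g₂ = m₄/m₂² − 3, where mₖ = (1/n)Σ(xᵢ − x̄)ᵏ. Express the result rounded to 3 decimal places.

2.395

x̄ = 15.0625
Σ(xᵢ − x̄)² = 1264.5188 ⇒ m₂ = 158.06484
Σ(xᵢ − x̄)⁴ = 1078237.2919 ⇒ m₄ = 134779.66148
m₂² = 24984.49483
g₂ = m₄/m₂² − 3 = 5.39453 − 3 ≈ 2.395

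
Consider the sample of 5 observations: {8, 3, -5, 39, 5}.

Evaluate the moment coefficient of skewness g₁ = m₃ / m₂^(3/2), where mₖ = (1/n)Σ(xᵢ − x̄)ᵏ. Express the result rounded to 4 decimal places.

x̄ = (8 + 3 - 5 + 39 + 5) / 5 = 10.0000
deviations (xᵢ − x̄): -2.0000, -7.0000, -15.0000, 29.0000, -5.0000
Σ(xᵢ − x̄)² = 1144.0000 ⇒ m₂ = 1144.0000/5 = 228.80000
Σ(xᵢ − x̄)³ = 20538.0000 ⇒ m₃ = 20538.0000/5 = 4107.60000
m₂^(3/2) = 228.80000^(1.5) = 3460.85999
g₁ = m₃ / m₂^(3/2) = 4107.60000 / 3460.85999 ≈ 1.1869

1.1869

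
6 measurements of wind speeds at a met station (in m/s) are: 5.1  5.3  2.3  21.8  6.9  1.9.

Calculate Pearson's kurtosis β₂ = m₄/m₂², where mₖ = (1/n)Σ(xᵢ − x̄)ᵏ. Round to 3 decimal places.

x̄ = 7.2167
Σ(xᵢ − x̄)² = 273.3683 ⇒ m₂ = 45.56139
Σ(xᵢ − x̄)⁴ = 46647.0268 ⇒ m₄ = 7774.50447
m₂² = 2075.84016
β₂ = m₄/m₂² = 7774.50447 / 2075.84016 ≈ 3.745

3.745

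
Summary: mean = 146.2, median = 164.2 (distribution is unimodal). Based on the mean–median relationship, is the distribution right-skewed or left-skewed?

left-skewed

mean − median = 146.2 − 164.2 = -18.0
mean < median ⇒ the longer tail is on the left ⇒ left-skewed (negatively skewed).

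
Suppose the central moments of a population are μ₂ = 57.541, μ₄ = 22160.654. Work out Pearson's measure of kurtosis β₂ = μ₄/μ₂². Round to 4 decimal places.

μ₂² = 57.541² = 3310.96668
μ₄/μ₂² = 22160.654 / 3310.96668 = 6.69311
β₂ ≈ 6.6931

6.6931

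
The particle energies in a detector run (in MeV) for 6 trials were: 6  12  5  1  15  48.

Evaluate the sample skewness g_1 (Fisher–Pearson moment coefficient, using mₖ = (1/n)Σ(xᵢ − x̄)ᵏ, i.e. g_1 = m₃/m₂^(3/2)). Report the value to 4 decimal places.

x̄ = (6 + 12 + 5 + 1 + 15 + 48) / 6 = 14.5000
deviations (xᵢ − x̄): -8.5000, -2.5000, -9.5000, -13.5000, 0.5000, 33.5000
Σ(xᵢ − x̄)² = 1473.5000 ⇒ m₂ = 1473.5000/6 = 245.58333
Σ(xᵢ − x̄)³ = 33648.0000 ⇒ m₃ = 33648.0000/6 = 5608.00000
m₂^(3/2) = 245.58333^(1.5) = 3848.56065
g_1 = m₃ / m₂^(3/2) = 5608.00000 / 3848.56065 ≈ 1.4572

1.4572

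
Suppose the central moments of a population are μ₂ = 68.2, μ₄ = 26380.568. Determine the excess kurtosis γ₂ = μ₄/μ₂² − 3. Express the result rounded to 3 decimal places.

μ₂² = 68.2² = 4651.24000
μ₄/μ₂² = 26380.568 / 4651.24000 = 5.67173
γ₂ = 5.67173 − 3 ≈ 2.672

2.672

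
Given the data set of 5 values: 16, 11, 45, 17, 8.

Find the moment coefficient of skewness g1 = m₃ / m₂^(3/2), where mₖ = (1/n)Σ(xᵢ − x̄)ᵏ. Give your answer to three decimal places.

x̄ = (16 + 11 + 45 + 17 + 8) / 5 = 19.4000
deviations (xᵢ − x̄): -3.4000, -8.4000, 25.6000, -2.4000, -11.4000
Σ(xᵢ − x̄)² = 873.2000 ⇒ m₂ = 873.2000/5 = 174.64000
Σ(xᵢ − x̄)³ = 14649.8400 ⇒ m₃ = 14649.8400/5 = 2929.96800
m₂^(3/2) = 174.64000^(1.5) = 2307.89254
g1 = m₃ / m₂^(3/2) = 2929.96800 / 2307.89254 ≈ 1.270

1.270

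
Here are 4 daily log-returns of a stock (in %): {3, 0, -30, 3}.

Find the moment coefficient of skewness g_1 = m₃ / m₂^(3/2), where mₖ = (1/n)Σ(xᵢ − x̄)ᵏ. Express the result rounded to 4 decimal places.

-1.1285

x̄ = (3 + 0 - 30 + 3) / 4 = -6.0000
deviations (xᵢ − x̄): 9.0000, 6.0000, -24.0000, 9.0000
Σ(xᵢ − x̄)² = 774.0000 ⇒ m₂ = 774.0000/4 = 193.50000
Σ(xᵢ − x̄)³ = -12150.0000 ⇒ m₃ = -12150.0000/4 = -3037.50000
m₂^(3/2) = 193.50000^(1.5) = 2691.66777
g_1 = m₃ / m₂^(3/2) = -3037.50000 / 2691.66777 ≈ -1.1285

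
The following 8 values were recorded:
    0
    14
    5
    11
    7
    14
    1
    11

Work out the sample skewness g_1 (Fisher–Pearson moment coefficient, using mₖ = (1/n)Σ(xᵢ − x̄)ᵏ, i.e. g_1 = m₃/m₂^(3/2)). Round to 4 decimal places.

-0.2888

x̄ = (0 + 14 + 5 + 11 + 7 + 14 + 1 + 11) / 8 = 7.8750
deviations (xᵢ − x̄): -7.8750, 6.1250, -2.8750, 3.1250, -0.8750, 6.1250, -6.8750, 3.1250
Σ(xᵢ − x̄)² = 212.8750 ⇒ m₂ = 212.8750/8 = 26.60938
Σ(xᵢ − x̄)³ = -317.1563 ⇒ m₃ = -317.1563/8 = -39.64453
m₂^(3/2) = 26.60938^(1.5) = 137.26253
g_1 = m₃ / m₂^(3/2) = -39.64453 / 137.26253 ≈ -0.2888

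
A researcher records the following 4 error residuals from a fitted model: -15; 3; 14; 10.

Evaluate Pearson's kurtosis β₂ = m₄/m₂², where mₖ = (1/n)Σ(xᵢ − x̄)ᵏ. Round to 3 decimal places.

2.000

x̄ = 3.0000
Σ(xᵢ − x̄)² = 494.0000 ⇒ m₂ = 123.50000
Σ(xᵢ − x̄)⁴ = 122018.0000 ⇒ m₄ = 30504.50000
m₂² = 15252.25000
β₂ = m₄/m₂² = 30504.50000 / 15252.25000 ≈ 2.000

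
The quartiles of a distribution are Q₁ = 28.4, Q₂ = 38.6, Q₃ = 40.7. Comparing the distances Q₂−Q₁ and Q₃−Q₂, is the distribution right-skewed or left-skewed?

Q₂ − Q₁ = 10.2;  Q₃ − Q₂ = 2.1
Q₂ − Q₁ > Q₃ − Q₂ ⇒ the lower half is more spread out ⇒ left-skewed.

left-skewed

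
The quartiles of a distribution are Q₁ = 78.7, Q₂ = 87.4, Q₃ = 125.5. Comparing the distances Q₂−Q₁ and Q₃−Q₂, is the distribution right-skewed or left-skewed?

Q₂ − Q₁ = 8.7;  Q₃ − Q₂ = 38.1
Q₃ − Q₂ > Q₂ − Q₁ ⇒ the upper half is more spread out ⇒ right-skewed.

right-skewed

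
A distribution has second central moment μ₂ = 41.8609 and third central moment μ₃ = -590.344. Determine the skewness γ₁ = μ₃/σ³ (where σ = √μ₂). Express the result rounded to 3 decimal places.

σ = √μ₂ = √41.8609 = 6.47000
σ³ = μ₂^(3/2) = 270.84002
γ₁ = μ₃/σ³ = -590.344 / 270.84002 ≈ -2.180

-2.180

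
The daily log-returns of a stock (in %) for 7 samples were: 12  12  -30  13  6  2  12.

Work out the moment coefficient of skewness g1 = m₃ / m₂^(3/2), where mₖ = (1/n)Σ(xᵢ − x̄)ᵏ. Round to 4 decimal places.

-1.7693

x̄ = (12 + 12 - 30 + 13 + 6 + 2 + 12) / 7 = 3.8571
deviations (xᵢ − x̄): 8.1429, 8.1429, -33.8571, 9.1429, 2.1429, -1.8571, 8.1429
Σ(xᵢ − x̄)² = 1436.8571 ⇒ m₂ = 1436.8571/7 = 205.26531
Σ(xᵢ − x̄)³ = -36423.1837 ⇒ m₃ = -36423.1837/7 = -5203.31195
m₂^(3/2) = 205.26531^(1.5) = 2940.85307
g1 = m₃ / m₂^(3/2) = -5203.31195 / 2940.85307 ≈ -1.7693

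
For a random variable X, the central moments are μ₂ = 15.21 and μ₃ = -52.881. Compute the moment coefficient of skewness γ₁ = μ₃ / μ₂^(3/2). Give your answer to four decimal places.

σ = √μ₂ = √15.21 = 3.90000
σ³ = μ₂^(3/2) = 59.31900
γ₁ = μ₃/σ³ = -52.881 / 59.31900 ≈ -0.8915

-0.8915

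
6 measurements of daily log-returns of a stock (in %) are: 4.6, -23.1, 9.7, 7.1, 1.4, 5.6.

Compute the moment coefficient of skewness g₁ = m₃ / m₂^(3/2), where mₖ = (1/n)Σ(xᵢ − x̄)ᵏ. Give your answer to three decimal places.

x̄ = (4.6 - 23.1 + 9.7 + 7.1 + 1.4 + 5.6) / 6 = 0.8833
deviations (xᵢ − x̄): 3.7167, -23.9833, 8.8167, 6.2167, 0.5167, 4.7167
Σ(xᵢ − x̄)² = 727.9083 ⇒ m₂ = 727.9083/6 = 121.31806
Σ(xᵢ − x̄)³ = -12713.2036 ⇒ m₃ = -12713.2036/6 = -2118.86726
m₂^(3/2) = 121.31806^(1.5) = 1336.25136
g₁ = m₃ / m₂^(3/2) = -2118.86726 / 1336.25136 ≈ -1.586

-1.586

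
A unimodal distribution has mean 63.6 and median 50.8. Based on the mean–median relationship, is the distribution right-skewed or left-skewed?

right-skewed

mean − median = 63.6 − 50.8 = 12.8
mean > median ⇒ the longer tail is on the right ⇒ right-skewed (positively skewed).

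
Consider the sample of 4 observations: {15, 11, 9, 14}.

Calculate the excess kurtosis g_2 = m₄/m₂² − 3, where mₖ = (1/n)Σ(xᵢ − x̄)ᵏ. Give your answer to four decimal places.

x̄ = 12.2500
Σ(xᵢ − x̄)² = 22.7500 ⇒ m₂ = 5.68750
Σ(xᵢ − x̄)⁴ = 180.5781 ⇒ m₄ = 45.14453
m₂² = 32.34766
g_2 = m₄/m₂² − 3 = 1.39560 − 3 ≈ -1.6044

-1.6044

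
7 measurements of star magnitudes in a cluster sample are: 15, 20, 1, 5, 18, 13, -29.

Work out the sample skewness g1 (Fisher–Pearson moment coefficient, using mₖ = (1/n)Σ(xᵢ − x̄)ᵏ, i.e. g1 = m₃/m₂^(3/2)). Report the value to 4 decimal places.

-1.4156

x̄ = (15 + 20 + 1 + 5 + 18 + 13 - 29) / 7 = 6.1429
deviations (xᵢ − x̄): 8.8571, 13.8571, -5.1429, -1.1429, 11.8571, 6.8571, -35.1429
Σ(xᵢ − x̄)² = 1720.8571 ⇒ m₂ = 1720.8571/7 = 245.83673
Σ(xᵢ − x̄)³ = -38194.5306 ⇒ m₃ = -38194.5306/7 = -5456.36152
m₂^(3/2) = 245.83673^(1.5) = 3854.51880
g1 = m₃ / m₂^(3/2) = -5456.36152 / 3854.51880 ≈ -1.4156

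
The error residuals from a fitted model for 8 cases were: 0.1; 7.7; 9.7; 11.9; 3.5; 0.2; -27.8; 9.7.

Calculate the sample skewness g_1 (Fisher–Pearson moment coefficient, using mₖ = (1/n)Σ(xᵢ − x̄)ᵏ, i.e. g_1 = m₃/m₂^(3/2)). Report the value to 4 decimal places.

x̄ = (0.1 + 7.7 + 9.7 + 11.9 + 3.5 + 0.2 - 27.8 + 9.7) / 8 = 1.8750
deviations (xᵢ − x̄): -1.7750, 5.8250, 7.8250, 10.0250, 1.6250, -1.6750, -29.6750, 7.8250
Σ(xᵢ − x̄)² = 1146.0950 ⇒ m₂ = 1146.0950/8 = 143.26188
Σ(xᵢ − x̄)³ = -23974.5488 ⇒ m₃ = -23974.5488/8 = -2996.81859
m₂^(3/2) = 143.26188^(1.5) = 1714.73079
g_1 = m₃ / m₂^(3/2) = -2996.81859 / 1714.73079 ≈ -1.7477

-1.7477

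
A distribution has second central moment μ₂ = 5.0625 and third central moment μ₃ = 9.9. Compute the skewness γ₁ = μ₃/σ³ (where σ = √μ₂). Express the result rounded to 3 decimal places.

σ = √μ₂ = √5.0625 = 2.25000
σ³ = μ₂^(3/2) = 11.39063
γ₁ = μ₃/σ³ = 9.9 / 11.39063 ≈ 0.869

0.869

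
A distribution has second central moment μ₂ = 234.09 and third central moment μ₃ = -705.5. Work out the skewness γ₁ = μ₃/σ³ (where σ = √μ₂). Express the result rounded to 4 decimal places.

σ = √μ₂ = √234.09 = 15.30000
σ³ = μ₂^(3/2) = 3581.57700
γ₁ = μ₃/σ³ = -705.5 / 3581.57700 ≈ -0.1970

-0.1970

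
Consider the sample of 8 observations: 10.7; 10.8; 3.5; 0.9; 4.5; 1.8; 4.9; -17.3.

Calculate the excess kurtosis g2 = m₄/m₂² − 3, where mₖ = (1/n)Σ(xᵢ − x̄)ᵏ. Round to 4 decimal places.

1.4219

x̄ = 2.4750
Σ(xᵢ − x̄)² = 541.9750 ⇒ m₂ = 67.74688
Σ(xᵢ − x̄)⁴ = 162359.3298 ⇒ m₄ = 20294.91623
m₂² = 4589.63907
g2 = m₄/m₂² − 3 = 4.42190 − 3 ≈ 1.4219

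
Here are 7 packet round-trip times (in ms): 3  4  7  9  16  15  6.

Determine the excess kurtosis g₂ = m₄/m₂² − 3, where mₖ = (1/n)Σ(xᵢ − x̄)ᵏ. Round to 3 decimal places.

x̄ = 8.5714
Σ(xᵢ − x̄)² = 157.7143 ⇒ m₂ = 22.53061
Σ(xᵢ − x̄)⁴ = 6203.2303 ⇒ m₄ = 886.17576
m₂² = 507.62849
g₂ = m₄/m₂² − 3 = 1.74572 − 3 ≈ -1.254

-1.254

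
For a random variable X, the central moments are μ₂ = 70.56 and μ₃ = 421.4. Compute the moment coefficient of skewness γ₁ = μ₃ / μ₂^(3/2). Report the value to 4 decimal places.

σ = √μ₂ = √70.56 = 8.40000
σ³ = μ₂^(3/2) = 592.70400
γ₁ = μ₃/σ³ = 421.4 / 592.70400 ≈ 0.7110

0.7110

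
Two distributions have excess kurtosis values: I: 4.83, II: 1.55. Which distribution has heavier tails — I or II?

Higher excess kurtosis ⇒ heavier tails relative to the normal distribution.
4.83 vs 1.55: the larger is 4.83, so I has heavier tails.

I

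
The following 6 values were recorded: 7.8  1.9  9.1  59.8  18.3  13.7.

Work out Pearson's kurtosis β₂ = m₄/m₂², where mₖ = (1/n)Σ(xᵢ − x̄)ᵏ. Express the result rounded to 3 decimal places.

x̄ = 18.4333
Σ(xᵢ − x̄)² = 2207.1533 ⇒ m₂ = 367.85889
Σ(xᵢ − x̄)⁴ = 3023804.7001 ⇒ m₄ = 503967.45002
m₂² = 135320.16213
β₂ = m₄/m₂² = 503967.45002 / 135320.16213 ≈ 3.724

3.724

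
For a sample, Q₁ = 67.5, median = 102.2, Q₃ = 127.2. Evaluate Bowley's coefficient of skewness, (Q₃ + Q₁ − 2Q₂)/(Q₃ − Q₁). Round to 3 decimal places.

-0.162

numerator: Q₃ + Q₁ − 2Q₂ = 127.2 + 67.5 − 2×102.2 = -9.7000
denominator: Q₃ − Q₁ = 127.2 − 67.5 = 59.7000
Bowley skewness = -9.7000 / 59.7000 ≈ -0.162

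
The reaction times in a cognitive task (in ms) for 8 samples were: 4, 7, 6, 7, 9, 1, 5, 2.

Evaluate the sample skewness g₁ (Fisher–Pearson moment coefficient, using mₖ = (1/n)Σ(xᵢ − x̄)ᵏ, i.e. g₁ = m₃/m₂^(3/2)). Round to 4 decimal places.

x̄ = (4 + 7 + 6 + 7 + 9 + 1 + 5 + 2) / 8 = 5.1250
deviations (xᵢ − x̄): -1.1250, 1.8750, 0.8750, 1.8750, 3.8750, -4.1250, -0.1250, -3.1250
Σ(xᵢ − x̄)² = 50.8750 ⇒ m₂ = 50.8750/8 = 6.35938
Σ(xᵢ − x̄)³ = -30.0938 ⇒ m₃ = -30.0938/8 = -3.76172
m₂^(3/2) = 6.35938^(1.5) = 16.03695
g₁ = m₃ / m₂^(3/2) = -3.76172 / 16.03695 ≈ -0.2346

-0.2346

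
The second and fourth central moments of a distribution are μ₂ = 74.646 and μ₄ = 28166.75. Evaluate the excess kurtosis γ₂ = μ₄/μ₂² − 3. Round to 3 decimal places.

2.055

μ₂² = 74.646² = 5572.02532
μ₄/μ₂² = 28166.75 / 5572.02532 = 5.05503
γ₂ = 5.05503 − 3 ≈ 2.055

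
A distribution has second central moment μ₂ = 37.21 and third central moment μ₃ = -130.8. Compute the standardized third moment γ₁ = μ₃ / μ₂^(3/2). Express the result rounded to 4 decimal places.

σ = √μ₂ = √37.21 = 6.10000
σ³ = μ₂^(3/2) = 226.98100
γ₁ = μ₃/σ³ = -130.8 / 226.98100 ≈ -0.5763

-0.5763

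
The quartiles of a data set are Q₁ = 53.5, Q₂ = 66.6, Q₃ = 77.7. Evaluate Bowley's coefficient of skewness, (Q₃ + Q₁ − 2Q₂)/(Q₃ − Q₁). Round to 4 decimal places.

-0.0826

numerator: Q₃ + Q₁ − 2Q₂ = 77.7 + 53.5 − 2×66.6 = -2.0000
denominator: Q₃ − Q₁ = 77.7 − 53.5 = 24.2000
Bowley skewness = -2.0000 / 24.2000 ≈ -0.0826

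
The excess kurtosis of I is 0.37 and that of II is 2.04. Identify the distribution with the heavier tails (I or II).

II

Higher excess kurtosis ⇒ heavier tails relative to the normal distribution.
0.37 vs 2.04: the larger is 2.04, so II has heavier tails.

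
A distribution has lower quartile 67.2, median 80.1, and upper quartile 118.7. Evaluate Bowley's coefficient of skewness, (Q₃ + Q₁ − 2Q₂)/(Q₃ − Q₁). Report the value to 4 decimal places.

0.4990

numerator: Q₃ + Q₁ − 2Q₂ = 118.7 + 67.2 − 2×80.1 = 25.7000
denominator: Q₃ − Q₁ = 118.7 − 67.2 = 51.5000
Bowley skewness = 25.7000 / 51.5000 ≈ 0.4990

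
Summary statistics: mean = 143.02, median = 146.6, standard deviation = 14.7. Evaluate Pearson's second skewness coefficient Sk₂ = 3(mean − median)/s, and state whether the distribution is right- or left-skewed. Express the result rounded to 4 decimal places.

Sk₂ = 3(143.02 − 146.6) / 14.7 = 3 × -3.5800 / 14.7
    = -10.7400 / 14.7 ≈ -0.7306
Sk₂ < 0 ⇒ mean < median ⇒ left-skewed (negative skew).

-0.7306, left-skewed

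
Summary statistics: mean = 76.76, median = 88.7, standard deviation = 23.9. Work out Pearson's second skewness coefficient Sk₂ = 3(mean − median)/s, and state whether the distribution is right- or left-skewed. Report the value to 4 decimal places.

-1.4987, left-skewed

Sk₂ = 3(76.76 − 88.7) / 23.9 = 3 × -11.9400 / 23.9
    = -35.8200 / 23.9 ≈ -1.4987
Sk₂ < 0 ⇒ mean < median ⇒ left-skewed (negative skew).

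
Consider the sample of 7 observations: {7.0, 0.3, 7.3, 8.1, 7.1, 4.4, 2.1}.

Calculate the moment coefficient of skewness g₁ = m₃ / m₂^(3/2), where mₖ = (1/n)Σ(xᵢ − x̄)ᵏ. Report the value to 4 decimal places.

-0.6634

x̄ = (7.0 + 0.3 + 7.3 + 8.1 + 7.1 + 4.4 + 2.1) / 7 = 5.1857
deviations (xᵢ − x̄): 1.8143, -4.8857, 2.1143, 2.9143, 1.9143, -0.7857, -3.0857
Σ(xᵢ − x̄)² = 53.9286 ⇒ m₂ = 53.9286/7 = 7.70408
Σ(xᵢ − x̄)³ = -99.2998 ⇒ m₃ = -99.2998/7 = -14.18568
m₂^(3/2) = 7.70408^(1.5) = 21.38362
g₁ = m₃ / m₂^(3/2) = -14.18568 / 21.38362 ≈ -0.6634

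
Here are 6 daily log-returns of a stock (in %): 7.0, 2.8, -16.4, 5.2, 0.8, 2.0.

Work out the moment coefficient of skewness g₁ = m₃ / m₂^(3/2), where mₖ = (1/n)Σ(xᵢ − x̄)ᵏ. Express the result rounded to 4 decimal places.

x̄ = (7.0 + 2.8 - 16.4 + 5.2 + 0.8 + 2.0) / 6 = 0.2333
deviations (xᵢ − x̄): 6.7667, 2.5667, -16.6333, 4.9667, 0.5667, 1.7667
Σ(xᵢ − x̄)² = 357.1533 ⇒ m₂ = 357.1533/6 = 59.52556
Σ(xᵢ − x̄)³ = -4146.9556 ⇒ m₃ = -4146.9556/6 = -691.15926
m₂^(3/2) = 59.52556^(1.5) = 459.25637
g₁ = m₃ / m₂^(3/2) = -691.15926 / 459.25637 ≈ -1.5050

-1.5050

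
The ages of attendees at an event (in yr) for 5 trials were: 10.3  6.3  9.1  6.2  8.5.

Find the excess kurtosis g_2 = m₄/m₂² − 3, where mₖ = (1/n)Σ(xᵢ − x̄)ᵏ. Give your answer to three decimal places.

x̄ = 8.0800
Σ(xᵢ − x̄)² = 12.8480 ⇒ m₂ = 2.56960
Σ(xᵢ − x̄)⁴ = 47.9334 ⇒ m₄ = 9.58668
m₂² = 6.60284
g_2 = m₄/m₂² − 3 = 1.45190 − 3 ≈ -1.548

-1.548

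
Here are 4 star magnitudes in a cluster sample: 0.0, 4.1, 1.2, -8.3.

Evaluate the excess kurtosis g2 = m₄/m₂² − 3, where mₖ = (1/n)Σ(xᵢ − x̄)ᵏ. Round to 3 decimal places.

-0.881

x̄ = -0.7500
Σ(xᵢ − x̄)² = 84.8900 ⇒ m₂ = 21.22250
Σ(xᵢ − x̄)⁴ = 3817.3684 ⇒ m₄ = 954.34211
m₂² = 450.39451
g2 = m₄/m₂² − 3 = 2.11890 − 3 ≈ -0.881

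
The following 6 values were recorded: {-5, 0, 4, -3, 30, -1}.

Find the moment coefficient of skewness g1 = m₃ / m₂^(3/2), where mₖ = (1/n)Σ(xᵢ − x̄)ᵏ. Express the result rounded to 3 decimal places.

x̄ = (-5 + 0 + 4 - 3 + 30 - 1) / 6 = 4.1667
deviations (xᵢ − x̄): -9.1667, -4.1667, -0.1667, -7.1667, 25.8333, -5.1667
Σ(xᵢ − x̄)² = 846.8333 ⇒ m₂ = 846.8333/6 = 141.13889
Σ(xᵢ − x̄)³ = 15891.5556 ⇒ m₃ = 15891.5556/6 = 2648.59259
m₂^(3/2) = 141.13889^(1.5) = 1676.75666
g1 = m₃ / m₂^(3/2) = 2648.59259 / 1676.75666 ≈ 1.580

1.580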